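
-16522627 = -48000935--31478308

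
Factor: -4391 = -1*4391^1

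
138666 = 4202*33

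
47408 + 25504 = 72912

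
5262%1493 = 783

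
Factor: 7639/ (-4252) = -1*2^ (-2)*1063^ (-1)*7639^1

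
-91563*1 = -91563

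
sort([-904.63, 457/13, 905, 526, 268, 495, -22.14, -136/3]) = [-904.63, -136/3, -22.14, 457/13, 268, 495, 526, 905]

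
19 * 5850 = 111150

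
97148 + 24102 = 121250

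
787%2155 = 787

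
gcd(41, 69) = 1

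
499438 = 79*6322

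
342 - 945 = -603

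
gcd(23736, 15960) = 24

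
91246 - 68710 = 22536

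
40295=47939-7644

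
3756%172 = 144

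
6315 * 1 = 6315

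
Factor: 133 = 7^1*19^1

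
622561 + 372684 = 995245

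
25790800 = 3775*6832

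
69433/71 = 977 + 66/71 ≈ 977.93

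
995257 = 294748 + 700509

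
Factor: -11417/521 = -1 * 7^2 * 233^1 * 521^(-1)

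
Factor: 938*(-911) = -1*2^1*7^1*67^1*911^1 = -854518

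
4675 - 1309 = 3366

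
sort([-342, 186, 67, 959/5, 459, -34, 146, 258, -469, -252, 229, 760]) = [-469, -342, -252, -34, 67, 146, 186, 959/5, 229, 258, 459, 760]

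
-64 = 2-66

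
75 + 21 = 96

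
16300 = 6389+9911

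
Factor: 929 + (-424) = 5^1*101^1 = 505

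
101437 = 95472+5965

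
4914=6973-2059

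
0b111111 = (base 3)2100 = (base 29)25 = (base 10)63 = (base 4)333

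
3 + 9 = 12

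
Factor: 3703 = 7^1*23^2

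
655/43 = 15 + 10/43≈15.23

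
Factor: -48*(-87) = 2^4*3^2*29^1 = 4176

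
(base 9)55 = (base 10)50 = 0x32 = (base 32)1i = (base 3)1212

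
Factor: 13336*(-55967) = -1*2^3*1667^1*55967^1 = -746375912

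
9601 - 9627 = -26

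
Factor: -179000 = -1*2^3*5^3*179^1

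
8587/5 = 1717 + 2/5 = 1717.40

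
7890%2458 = 516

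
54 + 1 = 55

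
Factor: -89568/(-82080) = 3^(-1) * 5^(-1) * 19^(-1) * 311^1 = 311/285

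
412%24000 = 412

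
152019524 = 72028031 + 79991493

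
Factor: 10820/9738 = 2^1 * 3^(-2) * 5^1 = 10/9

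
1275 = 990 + 285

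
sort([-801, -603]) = [-801, -603]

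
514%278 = 236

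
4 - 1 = 3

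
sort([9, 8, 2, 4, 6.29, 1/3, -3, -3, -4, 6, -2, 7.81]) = [-4, -3, -3, -2, 1/3, 2, 4, 6, 6.29, 7.81, 8, 9]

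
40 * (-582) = -23280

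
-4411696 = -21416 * 206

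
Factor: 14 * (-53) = -1 * 2^1 * 7^1 * 53^1 = -742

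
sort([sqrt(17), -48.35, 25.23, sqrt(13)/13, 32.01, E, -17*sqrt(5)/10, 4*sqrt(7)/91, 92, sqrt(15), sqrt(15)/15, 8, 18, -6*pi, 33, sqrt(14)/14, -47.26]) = [-48.35, -47.26, -6*pi, -17*sqrt(5)/10, 4*sqrt(7)/91, sqrt(15)/15, sqrt(14)/14, sqrt(13)/13, E, sqrt(15), sqrt(17), 8, 18, 25.23, 32.01, 33, 92]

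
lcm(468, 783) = 40716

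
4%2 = 0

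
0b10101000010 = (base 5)20341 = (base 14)6c2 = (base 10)1346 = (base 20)376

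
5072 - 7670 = -2598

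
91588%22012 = 3540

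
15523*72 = 1117656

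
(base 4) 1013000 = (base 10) 4544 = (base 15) 152e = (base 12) 2768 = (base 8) 10700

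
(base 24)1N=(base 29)1I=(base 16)2F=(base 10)47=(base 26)1L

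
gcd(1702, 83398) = 1702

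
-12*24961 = -299532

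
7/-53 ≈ -0.132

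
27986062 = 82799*338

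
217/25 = 8 + 17/25 = 8.68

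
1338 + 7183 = 8521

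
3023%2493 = 530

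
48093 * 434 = 20872362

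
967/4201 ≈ 0.230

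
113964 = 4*28491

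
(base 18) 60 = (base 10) 108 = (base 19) 5d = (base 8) 154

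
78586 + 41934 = 120520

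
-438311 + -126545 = -564856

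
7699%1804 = 483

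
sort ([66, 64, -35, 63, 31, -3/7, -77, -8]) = [-77, -35, -8, -3/7, 31, 63, 64, 66]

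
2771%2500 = 271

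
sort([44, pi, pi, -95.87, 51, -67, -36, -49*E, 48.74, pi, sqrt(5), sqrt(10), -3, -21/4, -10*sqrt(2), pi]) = [-49*E, -95.87, -67, -36, -10*sqrt(2), -21/4, -3, sqrt(5), pi, pi, pi, pi, sqrt(10), 44, 48.74, 51]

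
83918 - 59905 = 24013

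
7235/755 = 1447/151 ≈ 9.58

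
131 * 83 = 10873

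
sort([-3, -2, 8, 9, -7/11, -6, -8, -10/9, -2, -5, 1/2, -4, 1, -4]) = [-8, -6, -5, -4, -4, -3, -2, -2, -10/9, -7/11, 1/2, 1, 8, 9]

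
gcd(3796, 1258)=2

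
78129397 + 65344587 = 143473984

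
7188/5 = 1437 + 3/5 = 1437.60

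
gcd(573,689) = 1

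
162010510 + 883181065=1045191575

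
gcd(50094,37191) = 759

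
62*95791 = 5939042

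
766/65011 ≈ 0.0118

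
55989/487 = 114 + 471/487 ≈ 114.97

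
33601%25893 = 7708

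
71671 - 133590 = -61919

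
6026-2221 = 3805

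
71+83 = 154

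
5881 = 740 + 5141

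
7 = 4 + 3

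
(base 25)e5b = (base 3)110012010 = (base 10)8886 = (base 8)21266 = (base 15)2976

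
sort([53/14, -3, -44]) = [-44, -3, 53/14]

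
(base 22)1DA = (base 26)140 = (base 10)780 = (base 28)RO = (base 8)1414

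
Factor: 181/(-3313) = -1 * 181^1 * 3313^(-1)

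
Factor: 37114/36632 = 2^(-2)*7^1*11^1*19^(-1) = 77/76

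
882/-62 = -441/31 ≈ -14.23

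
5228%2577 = 74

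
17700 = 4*4425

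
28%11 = 6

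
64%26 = 12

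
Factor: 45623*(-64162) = -1*2^1*7^1*43^1*1061^1*4583^1 = -2927262926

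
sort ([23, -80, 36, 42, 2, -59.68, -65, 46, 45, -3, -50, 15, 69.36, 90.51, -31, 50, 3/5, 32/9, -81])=[-81, -80, -65, -59.68, -50, -31, -3, 3/5, 2, 32/9, 15, 23, 36, 42, 45, 46, 50, 69.36, 90.51]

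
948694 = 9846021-8897327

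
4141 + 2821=6962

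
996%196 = 16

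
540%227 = 86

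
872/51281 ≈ 0.0170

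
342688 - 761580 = -418892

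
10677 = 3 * 3559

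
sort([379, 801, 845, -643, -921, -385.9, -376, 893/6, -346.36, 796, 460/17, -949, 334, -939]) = [-949, -939, -921, -643, -385.9, -376, -346.36, 460/17, 893/6, 334, 379, 796, 801, 845]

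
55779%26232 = 3315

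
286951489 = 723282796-436331307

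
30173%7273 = 1081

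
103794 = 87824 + 15970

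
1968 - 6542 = -4574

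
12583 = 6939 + 5644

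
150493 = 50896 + 99597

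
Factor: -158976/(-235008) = 2^(-1)*17^(-1)*23^1 = 23/34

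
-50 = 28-78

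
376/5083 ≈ 0.0740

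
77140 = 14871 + 62269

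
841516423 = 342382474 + 499133949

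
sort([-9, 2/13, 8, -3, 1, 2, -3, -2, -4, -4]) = [-9, -4, -4, -3, -3, -2, 2/13, 1, 2, 8]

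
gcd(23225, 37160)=4645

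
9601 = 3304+6297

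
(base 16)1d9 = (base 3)122112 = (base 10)473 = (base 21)11b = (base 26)i5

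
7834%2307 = 913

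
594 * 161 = 95634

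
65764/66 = 32882/33 ≈ 996.42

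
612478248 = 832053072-219574824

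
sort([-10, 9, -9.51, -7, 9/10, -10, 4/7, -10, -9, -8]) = [-10, -10, -10, -9.51, -9, -8, -7, 4/7, 9/10, 9]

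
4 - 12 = -8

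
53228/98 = 3802/7 ≈ 543.14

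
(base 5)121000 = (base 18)dg0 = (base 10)4500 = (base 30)500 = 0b1000110010100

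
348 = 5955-5607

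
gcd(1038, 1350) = 6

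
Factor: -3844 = -1 * 2^2 * 31^2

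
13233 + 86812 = 100045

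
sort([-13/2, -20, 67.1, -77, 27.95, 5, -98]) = [-98, -77, -20, -13/2, 5, 27.95, 67.1]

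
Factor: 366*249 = 2^1*3^2*61^1*83^1 = 91134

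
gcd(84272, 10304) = 368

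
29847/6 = 4974+1/2 = 4974.50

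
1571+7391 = 8962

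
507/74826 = 169/24942 ≈ 0.00678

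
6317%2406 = 1505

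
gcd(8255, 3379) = 1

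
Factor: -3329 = -1*3329^1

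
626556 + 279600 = 906156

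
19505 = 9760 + 9745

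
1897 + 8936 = 10833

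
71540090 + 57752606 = 129292696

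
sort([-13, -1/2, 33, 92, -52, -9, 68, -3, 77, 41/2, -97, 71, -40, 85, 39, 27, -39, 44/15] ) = [-97, -52, -40, -39, -13, -9, -3, -1/2, 44/15, 41/2, 27, 33, 39, 68, 71, 77, 85, 92] 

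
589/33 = 17+28/33 ≈ 17.85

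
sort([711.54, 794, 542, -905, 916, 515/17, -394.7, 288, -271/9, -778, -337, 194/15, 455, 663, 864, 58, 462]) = [-905, -778, -394.7, -337, -271/9, 194/15, 515/17, 58, 288, 455, 462, 542, 663, 711.54, 794, 864, 916]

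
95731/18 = 5318 + 7/18 ≈ 5318.39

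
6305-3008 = 3297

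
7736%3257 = 1222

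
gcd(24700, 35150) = 950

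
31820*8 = 254560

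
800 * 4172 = 3337600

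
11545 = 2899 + 8646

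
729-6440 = -5711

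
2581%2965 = 2581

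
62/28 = 2 + 3/14 ≈ 2.21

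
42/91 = 6/13 ≈ 0.462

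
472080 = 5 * 94416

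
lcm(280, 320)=2240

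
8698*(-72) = -626256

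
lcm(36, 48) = 144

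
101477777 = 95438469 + 6039308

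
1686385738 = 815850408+870535330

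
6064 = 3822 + 2242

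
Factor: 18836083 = 7^1 * 113^1 * 23813^1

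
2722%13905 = 2722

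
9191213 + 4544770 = 13735983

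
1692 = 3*564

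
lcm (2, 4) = 4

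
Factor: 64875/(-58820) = -1 * 2^(-2) * 3^1 * 5^2 * 17^(-1) = -75/68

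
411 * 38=15618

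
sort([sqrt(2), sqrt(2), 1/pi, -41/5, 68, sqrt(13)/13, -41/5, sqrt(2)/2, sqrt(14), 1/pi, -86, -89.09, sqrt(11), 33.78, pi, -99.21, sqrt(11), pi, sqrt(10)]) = [-99.21, -89.09, -86, -41/5, -41/5, sqrt(13)/13, 1/pi, 1/pi, sqrt(2)/2, sqrt(2), sqrt(2), pi, pi, sqrt(10), sqrt(11), sqrt(11), sqrt(14), 33.78, 68]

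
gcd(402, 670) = 134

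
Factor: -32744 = -1*2^3*4093^1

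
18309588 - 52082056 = -33772468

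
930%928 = 2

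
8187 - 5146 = 3041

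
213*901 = 191913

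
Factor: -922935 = -1*3^1*5^1*13^1*4733^1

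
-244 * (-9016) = 2199904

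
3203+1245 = 4448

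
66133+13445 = 79578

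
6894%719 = 423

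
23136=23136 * 1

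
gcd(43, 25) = 1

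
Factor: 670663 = 7^2*13687^1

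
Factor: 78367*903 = 3^1*7^1*43^1*78367^1 = 70765401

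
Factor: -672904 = -1*2^3*19^2*233^1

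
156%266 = 156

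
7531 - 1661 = 5870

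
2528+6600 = 9128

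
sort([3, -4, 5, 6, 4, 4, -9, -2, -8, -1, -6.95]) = [-9, -8, -6.95, -4, -2, -1, 3, 4, 4, 5, 6]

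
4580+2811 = 7391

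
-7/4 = -1 - 3/4 = -1.75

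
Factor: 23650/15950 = 29^(-1)*43^1 = 43/29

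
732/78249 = 244/26083 ≈ 0.00935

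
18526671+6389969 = 24916640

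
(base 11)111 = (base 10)133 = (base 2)10000101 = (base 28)4l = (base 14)97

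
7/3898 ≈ 0.00180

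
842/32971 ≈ 0.0255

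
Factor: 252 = 2^2 * 3^2 * 7^1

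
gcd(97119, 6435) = 99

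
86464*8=691712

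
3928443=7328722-3400279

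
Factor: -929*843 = -1*3^1*281^1*929^1 = -783147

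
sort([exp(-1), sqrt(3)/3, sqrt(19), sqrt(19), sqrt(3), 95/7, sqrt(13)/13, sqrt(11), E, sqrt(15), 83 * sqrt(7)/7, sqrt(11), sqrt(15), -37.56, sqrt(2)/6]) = [-37.56, sqrt(2)/6, sqrt(13)/13, exp(-1), sqrt(3)/3, sqrt(3), E, sqrt(11), sqrt(11), sqrt(15), sqrt(15), sqrt(19), sqrt(19), 95/7, 83 * sqrt(7)/7]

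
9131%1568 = 1291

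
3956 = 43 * 92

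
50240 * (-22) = -1105280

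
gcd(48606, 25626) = 6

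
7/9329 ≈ 0.000750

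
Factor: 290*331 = 2^1*5^1*29^1*331^1 = 95990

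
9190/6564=4595/3282 ≈ 1.40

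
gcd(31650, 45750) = 150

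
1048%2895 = 1048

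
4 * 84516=338064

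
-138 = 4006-4144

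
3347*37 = 123839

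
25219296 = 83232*303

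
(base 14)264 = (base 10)480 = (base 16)1e0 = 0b111100000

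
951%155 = 21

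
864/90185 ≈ 0.00958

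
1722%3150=1722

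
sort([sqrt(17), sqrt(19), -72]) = [-72, sqrt(17), sqrt(19)]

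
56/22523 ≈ 0.00249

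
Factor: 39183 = 3^1 * 37^1 * 353^1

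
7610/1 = 7610 = 7610.00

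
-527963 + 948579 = 420616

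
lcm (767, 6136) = 6136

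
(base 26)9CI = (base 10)6414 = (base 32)68E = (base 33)5TC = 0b1100100001110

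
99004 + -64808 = 34196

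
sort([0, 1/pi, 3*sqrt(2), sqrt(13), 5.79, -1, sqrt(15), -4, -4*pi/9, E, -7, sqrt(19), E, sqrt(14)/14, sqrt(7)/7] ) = [-7, -4, -4*pi/9, -1, 0, sqrt(14)/14, 1/pi, sqrt(7)/7, E, E, sqrt(13), sqrt(15), 3*sqrt(2), sqrt(19), 5.79] 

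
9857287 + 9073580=18930867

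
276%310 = 276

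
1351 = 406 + 945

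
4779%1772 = 1235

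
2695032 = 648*4159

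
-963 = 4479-5442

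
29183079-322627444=-293444365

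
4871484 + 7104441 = 11975925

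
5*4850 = 24250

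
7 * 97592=683144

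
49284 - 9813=39471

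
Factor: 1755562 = 2^1*19^1*46199^1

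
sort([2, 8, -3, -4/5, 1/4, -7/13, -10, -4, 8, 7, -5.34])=[-10, -5.34, -4, -3, -4/5, -7/13, 1/4, 2, 7, 8, 8]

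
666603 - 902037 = -235434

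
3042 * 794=2415348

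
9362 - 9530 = -168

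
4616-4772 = -156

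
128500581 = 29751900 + 98748681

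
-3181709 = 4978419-8160128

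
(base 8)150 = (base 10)104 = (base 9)125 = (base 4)1220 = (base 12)88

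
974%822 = 152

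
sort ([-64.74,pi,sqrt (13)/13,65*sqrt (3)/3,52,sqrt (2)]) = [-64.74,sqrt (13)/13,sqrt (2),pi,65*sqrt (3)/3,52]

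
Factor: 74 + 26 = 2^2 * 5^2 = 100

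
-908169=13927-922096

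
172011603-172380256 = -368653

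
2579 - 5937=-3358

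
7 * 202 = 1414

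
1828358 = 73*25046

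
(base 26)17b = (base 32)r5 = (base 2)1101100101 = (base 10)869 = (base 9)1165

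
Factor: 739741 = 37^1*19993^1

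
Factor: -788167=-1*788167^1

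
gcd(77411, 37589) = 1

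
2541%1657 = 884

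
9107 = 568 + 8539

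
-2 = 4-6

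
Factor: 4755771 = 3^2 * 528419^1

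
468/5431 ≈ 0.0862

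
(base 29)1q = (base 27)21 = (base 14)3d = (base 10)55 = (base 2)110111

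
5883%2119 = 1645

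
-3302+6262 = 2960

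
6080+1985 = 8065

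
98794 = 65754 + 33040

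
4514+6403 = 10917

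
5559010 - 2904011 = 2654999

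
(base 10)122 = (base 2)1111010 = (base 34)3k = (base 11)101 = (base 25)4m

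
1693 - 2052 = -359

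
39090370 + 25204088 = 64294458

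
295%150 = 145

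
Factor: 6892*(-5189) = -1*2^2*1723^1*5189^1 = -35762588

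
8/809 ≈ 0.00989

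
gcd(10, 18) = 2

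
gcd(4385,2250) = 5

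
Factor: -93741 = -1*3^1*31247^1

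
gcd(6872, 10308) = 3436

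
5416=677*8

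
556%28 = 24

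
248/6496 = 31/812 ≈ 0.0382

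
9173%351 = 47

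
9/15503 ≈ 0.000581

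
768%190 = 8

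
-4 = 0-4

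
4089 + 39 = 4128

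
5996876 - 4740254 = 1256622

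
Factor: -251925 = -1 * 3^1 * 5^2 * 3359^1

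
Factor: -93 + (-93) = -1 * 2^1 * 3^1 * 31^1 = -186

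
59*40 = 2360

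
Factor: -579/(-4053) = 7^(-1) = 1/7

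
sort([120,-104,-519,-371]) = [-519,-371,-104,120]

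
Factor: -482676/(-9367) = 2^2*3^1*17^(-1)*73^1 = 876/17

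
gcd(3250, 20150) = 650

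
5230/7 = 747+1/7 ≈ 747.14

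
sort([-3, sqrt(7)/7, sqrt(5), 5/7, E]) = [-3, sqrt(7)/7, 5/7, sqrt(5), E]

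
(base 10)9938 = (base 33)945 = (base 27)dh2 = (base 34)8ka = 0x26d2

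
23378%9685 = 4008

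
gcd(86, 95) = 1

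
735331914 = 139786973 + 595544941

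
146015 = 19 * 7685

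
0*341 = 0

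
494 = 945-451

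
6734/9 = 748 + 2/9 ≈ 748.22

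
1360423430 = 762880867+597542563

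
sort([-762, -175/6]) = [-762, -175/6]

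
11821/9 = 1313 + 4/9 ≈ 1313.44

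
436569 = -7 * (-62367)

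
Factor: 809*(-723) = -1*3^1*241^1*809^1 = -584907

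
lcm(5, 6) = 30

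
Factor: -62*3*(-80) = 2^5*3^1*5^1*31^1 = 14880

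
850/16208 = 425/8104 ≈ 0.0524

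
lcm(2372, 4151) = 16604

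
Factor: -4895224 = -1*2^3*611903^1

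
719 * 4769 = 3428911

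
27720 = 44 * 630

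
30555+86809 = 117364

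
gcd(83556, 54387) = 9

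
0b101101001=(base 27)da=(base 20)i1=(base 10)361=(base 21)h4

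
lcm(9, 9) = 9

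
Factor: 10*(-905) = -1*2^1*5^2*181^1 = -9050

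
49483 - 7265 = 42218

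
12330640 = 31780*388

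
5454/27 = 202 = 202.00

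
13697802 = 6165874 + 7531928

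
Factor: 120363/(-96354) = -1*2^(-1)*3^(-1)*101^(-1)*757^1 = -757/606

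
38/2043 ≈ 0.0186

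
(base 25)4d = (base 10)113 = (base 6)305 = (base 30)3n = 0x71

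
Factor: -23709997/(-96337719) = 3^(-2) * 757^1 * 31321^1 * 10704191^(-1)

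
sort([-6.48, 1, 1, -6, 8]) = [-6.48, -6, 1, 1, 8]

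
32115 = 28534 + 3581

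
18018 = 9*2002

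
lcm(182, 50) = 4550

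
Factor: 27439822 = 2^1 * 47^1 * 251^1 * 1163^1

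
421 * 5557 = 2339497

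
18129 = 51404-33275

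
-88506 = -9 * 9834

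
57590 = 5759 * 10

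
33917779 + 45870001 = 79787780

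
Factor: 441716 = 2^2 * 11^1 * 10039^1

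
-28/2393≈-0.0117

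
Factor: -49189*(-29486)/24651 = 2^1*3^(-3)*7^1*11^(-1)*23^1*83^(-1)*641^1*7027^1 = 1450386854/24651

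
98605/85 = 1160 + 1/17 ≈ 1160.06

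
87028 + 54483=141511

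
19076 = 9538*2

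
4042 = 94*43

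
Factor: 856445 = 5^1 * 103^1 * 1663^1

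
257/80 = 3 + 17/80 ≈ 3.21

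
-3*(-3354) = 10062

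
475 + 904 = 1379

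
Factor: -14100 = -1*2^2*3^1*5^2*47^1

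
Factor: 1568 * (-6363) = -1 * 2^5 * 3^2 * 7^3 * 101^1 = -9977184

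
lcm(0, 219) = 0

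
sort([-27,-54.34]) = [-54.34,-27]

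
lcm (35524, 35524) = 35524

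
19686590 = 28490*691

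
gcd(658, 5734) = 94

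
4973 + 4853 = 9826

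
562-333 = 229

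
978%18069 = 978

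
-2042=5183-7225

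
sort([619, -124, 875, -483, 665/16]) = [-483, -124, 665/16, 619, 875]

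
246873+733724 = 980597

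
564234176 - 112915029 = 451319147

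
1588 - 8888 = -7300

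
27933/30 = 9311/10 = 931.10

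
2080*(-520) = -1081600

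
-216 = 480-696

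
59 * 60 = 3540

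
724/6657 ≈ 0.109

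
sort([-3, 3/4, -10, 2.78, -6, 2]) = [-10, -6, -3, 3/4, 2, 2.78]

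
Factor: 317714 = 2^1 * 67^1 * 2371^1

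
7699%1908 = 67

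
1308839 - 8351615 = -7042776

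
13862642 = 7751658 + 6110984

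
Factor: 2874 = 2^1*3^1*479^1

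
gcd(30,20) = 10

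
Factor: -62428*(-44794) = 2^3*15607^1*22397^1 = 2796399832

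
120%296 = 120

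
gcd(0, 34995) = 34995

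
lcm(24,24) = 24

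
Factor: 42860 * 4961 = 2^2 * 5^1 * 11^2 * 41^1 * 2143^1 = 212628460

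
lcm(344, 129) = 1032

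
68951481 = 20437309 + 48514172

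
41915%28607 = 13308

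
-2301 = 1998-4299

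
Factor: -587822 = -1*2^1*19^1*31^1*499^1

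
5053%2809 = 2244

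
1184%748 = 436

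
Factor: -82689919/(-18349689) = 3^(-1)*13^1*19^1*157^(-1)*38959^(-1)*334777^1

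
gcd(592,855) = 1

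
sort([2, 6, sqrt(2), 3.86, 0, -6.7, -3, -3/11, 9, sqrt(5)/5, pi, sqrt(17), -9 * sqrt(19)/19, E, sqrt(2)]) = [-6.7, -3, -9 * sqrt(19)/19, -3/11, 0, sqrt(5)/5, sqrt(2), sqrt(2), 2, E, pi, 3.86, sqrt(17), 6, 9]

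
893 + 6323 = 7216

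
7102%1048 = 814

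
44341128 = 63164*702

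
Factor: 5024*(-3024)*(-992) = 2^14*3^3*7^1*31^1*157^1 = 15071035392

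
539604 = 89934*6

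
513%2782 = 513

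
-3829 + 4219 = 390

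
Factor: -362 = -1*2^1*181^1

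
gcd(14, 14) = 14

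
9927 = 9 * 1103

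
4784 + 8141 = 12925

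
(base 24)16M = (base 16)2E6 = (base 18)254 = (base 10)742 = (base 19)211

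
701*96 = 67296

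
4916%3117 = 1799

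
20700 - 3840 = 16860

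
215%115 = 100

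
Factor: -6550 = -1*2^1*5^2*131^1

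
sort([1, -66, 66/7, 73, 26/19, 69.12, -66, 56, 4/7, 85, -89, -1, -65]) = [-89, -66, -66, -65, -1, 4/7, 1, 26/19, 66/7, 56, 69.12, 73, 85]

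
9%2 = 1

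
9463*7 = 66241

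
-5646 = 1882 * (-3)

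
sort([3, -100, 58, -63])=[-100, -63, 3, 58]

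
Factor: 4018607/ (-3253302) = -1*2^ (-1)*3^ (-2)*13^ (-1)*37^1*313^1*347^1*13903^ (-1)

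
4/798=2/399 ≈ 0.00501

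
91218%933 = 717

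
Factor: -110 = -1*2^1*5^1*11^1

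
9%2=1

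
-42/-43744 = 21/21872 ≈ 0.000960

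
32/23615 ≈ 0.00136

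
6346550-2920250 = 3426300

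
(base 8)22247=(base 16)24a7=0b10010010100111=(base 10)9383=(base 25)f08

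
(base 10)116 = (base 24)4k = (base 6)312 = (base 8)164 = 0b1110100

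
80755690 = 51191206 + 29564484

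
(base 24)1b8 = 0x350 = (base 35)o8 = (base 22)1gc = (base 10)848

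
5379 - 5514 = -135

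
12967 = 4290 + 8677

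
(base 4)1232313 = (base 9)10653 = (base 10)7095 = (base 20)hef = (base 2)1101110110111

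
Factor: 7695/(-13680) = -1*2^(-4)*3^2 = -9/16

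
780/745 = 156/149 ≈ 1.05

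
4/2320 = 1/580 ≈ 0.00172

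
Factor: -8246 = -1 * 2^1 * 7^1 * 19^1 * 31^1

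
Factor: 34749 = 3^5*11^1*13^1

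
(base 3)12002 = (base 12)b5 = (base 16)89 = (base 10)137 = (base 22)65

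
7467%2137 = 1056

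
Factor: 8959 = 17^2*31^1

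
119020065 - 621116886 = -502096821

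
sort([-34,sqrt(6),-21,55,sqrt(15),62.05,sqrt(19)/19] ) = [-34,-21,sqrt(19)/19,sqrt(6),sqrt(15),55,62.05] 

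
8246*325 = 2679950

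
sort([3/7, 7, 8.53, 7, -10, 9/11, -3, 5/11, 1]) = [-10, -3, 3/7, 5/11, 9/11, 1, 7, 7, 8.53]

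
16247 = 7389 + 8858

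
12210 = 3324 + 8886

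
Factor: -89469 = -1*3^2*9941^1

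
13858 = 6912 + 6946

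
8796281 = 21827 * 403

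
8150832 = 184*44298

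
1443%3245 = 1443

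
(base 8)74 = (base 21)2i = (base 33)1r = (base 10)60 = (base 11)55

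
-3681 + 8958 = 5277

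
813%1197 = 813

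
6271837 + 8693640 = 14965477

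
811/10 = 81 + 1/10 = 81.10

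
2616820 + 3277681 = 5894501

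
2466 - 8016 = -5550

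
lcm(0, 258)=0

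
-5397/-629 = 8 + 365/629 ≈ 8.58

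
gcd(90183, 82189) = 1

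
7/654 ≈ 0.0107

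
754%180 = 34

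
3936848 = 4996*788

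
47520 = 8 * 5940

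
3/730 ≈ 0.00411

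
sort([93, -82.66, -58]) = [-82.66, -58, 93]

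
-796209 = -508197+-288012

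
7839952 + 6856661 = 14696613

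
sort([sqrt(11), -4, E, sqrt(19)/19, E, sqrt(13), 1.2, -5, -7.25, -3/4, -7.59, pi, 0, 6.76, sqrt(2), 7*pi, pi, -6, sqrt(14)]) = [-7.59, -7.25, -6, -5, -4, -3/4, 0, sqrt(19)/19, 1.2, sqrt(2), E, E, pi, pi, sqrt(11), sqrt(13), sqrt(14), 6.76, 7*pi]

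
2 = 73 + -71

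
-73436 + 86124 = 12688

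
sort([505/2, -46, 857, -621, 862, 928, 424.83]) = [-621, -46, 505/2, 424.83, 857, 862, 928]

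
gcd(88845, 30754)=1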